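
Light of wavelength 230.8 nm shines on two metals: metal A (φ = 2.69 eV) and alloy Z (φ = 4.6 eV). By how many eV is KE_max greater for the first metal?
1.9100 eV

Using KE_max = hc/λ - φ for each metal:

Photon energy: E = hc/λ = 5.3719 eV

For metal A (φ₁ = 2.69 eV):
KE₁ = E - φ₁ = 5.3719 - 2.69 = 2.6819 eV

For alloy Z (φ₂ = 4.6 eV):
KE₂ = E - φ₂ = 5.3719 - 4.6 = 0.7719 eV

Difference:
ΔKE = KE₁ - KE₂ = 2.6819 - 0.7719 = 1.9100 eV

Note: The difference equals the difference in work functions: 4.6 - 2.69 = 1.91 eV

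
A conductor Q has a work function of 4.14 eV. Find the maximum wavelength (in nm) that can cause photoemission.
299.48 nm

The threshold wavelength is when the photon energy equals the work function:
hc/λ₀ = φ

Solving for λ₀:
λ₀ = hc/φ = (6.626×10⁻³⁴ J·s)(3×10⁸ m/s) / (4.14 eV × 1.602×10⁻¹⁹ J/eV)
λ₀ = 299.48 nm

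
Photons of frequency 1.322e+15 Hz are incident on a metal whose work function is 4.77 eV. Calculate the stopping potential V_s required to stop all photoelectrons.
0.6974 V

The stopping potential V_s satisfies: eV_s = KE_max

First, find KE_max using Einstein's equation:
E_photon = hf = (6.626×10⁻³⁴ J·s)(1.322e+15 Hz) = 5.4674 eV
KE_max = E_photon - φ = 5.4674 - 4.77 = 0.6974 eV

Since eV_s = KE_max:
V_s = KE_max/e = 0.6974 V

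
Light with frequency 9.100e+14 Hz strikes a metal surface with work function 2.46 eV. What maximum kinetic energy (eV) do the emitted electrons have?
1.3035 eV

Using Einstein's photoelectric equation: KE_max = hf - φ

First, calculate the photon energy:
E_photon = hf = (6.626×10⁻³⁴ J·s)(9.100e+14 Hz)
E_photon = 3.7635 eV

Then, the maximum kinetic energy:
KE_max = E_photon - φ = 3.7635 eV - 2.46 eV = 1.3035 eV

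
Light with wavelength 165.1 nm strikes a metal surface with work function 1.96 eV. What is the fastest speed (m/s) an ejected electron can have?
1.3972e+06 m/s

First, find the maximum kinetic energy:
E_photon = hc/λ = 7.5096 eV
KE_max = E_photon - φ = 7.5096 - 1.96 = 5.5496 eV

Convert to Joules: KE_max = 5.5496 × 1.602×10⁻¹⁹ J = 8.8915e-19 J

Then use KE = ½mv² to find velocity:
v = √(2·KE/m) = √(2 × 8.8915e-19 J / 9.109e-31 kg)
v = 1.3972e+06 m/s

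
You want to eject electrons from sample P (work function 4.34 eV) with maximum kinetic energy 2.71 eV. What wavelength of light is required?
175.86 nm

From Einstein's equation: KE_max = hc/λ - φ

Rearranging for λ:
hc/λ = KE_max + φ
λ = hc/(KE_max + φ)

Required photon energy:
E_photon = KE_max + φ = 2.71 + 4.34 = 7.05 eV

Required wavelength:
λ = hc/E_photon = (6.626×10⁻³⁴)(3×10⁸) / (7.05 × 1.602×10⁻¹⁹)
λ = 175.86 nm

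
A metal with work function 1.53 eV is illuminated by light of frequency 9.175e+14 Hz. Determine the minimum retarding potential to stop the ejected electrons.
2.2645 V

The stopping potential V_s satisfies: eV_s = KE_max

First, find KE_max using Einstein's equation:
E_photon = hf = (6.626×10⁻³⁴ J·s)(9.175e+14 Hz) = 3.7945 eV
KE_max = E_photon - φ = 3.7945 - 1.53 = 2.2645 eV

Since eV_s = KE_max:
V_s = KE_max/e = 2.2645 V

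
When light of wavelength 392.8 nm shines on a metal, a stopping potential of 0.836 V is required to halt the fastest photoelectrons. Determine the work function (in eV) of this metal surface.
2.32 eV

The stopping potential gives the maximum kinetic energy: KE_max = eV_s = 0.836 eV

From Einstein's photoelectric equation: KE_max = hc/λ - φ
Rearranging: φ = hc/λ - KE_max

Calculate photon energy:
E_photon = hc/λ = (6.626×10⁻³⁴ J·s)(3×10⁸ m/s) / (392.8×10⁻⁹ m) = 3.1564 eV

Therefore:
φ = 3.1564 - 0.836 = 2.32 eV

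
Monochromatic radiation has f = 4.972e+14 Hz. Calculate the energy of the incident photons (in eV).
2.0563 eV

Using E = hf:

E = hf = (6.626×10⁻³⁴ J·s)(4.972e+14 Hz)
E = 2.0563 eV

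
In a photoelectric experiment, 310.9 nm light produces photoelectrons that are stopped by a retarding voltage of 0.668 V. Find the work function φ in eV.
3.32 eV

The stopping potential gives the maximum kinetic energy: KE_max = eV_s = 0.668 eV

From Einstein's photoelectric equation: KE_max = hc/λ - φ
Rearranging: φ = hc/λ - KE_max

Calculate photon energy:
E_photon = hc/λ = (6.626×10⁻³⁴ J·s)(3×10⁸ m/s) / (310.9×10⁻⁹ m) = 3.9879 eV

Therefore:
φ = 3.9879 - 0.668 = 3.32 eV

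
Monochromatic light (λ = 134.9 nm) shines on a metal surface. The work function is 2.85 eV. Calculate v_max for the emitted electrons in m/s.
1.4935e+06 m/s

First, find the maximum kinetic energy:
E_photon = hc/λ = 9.1908 eV
KE_max = E_photon - φ = 9.1908 - 2.85 = 6.3408 eV

Convert to Joules: KE_max = 6.3408 × 1.602×10⁻¹⁹ J = 1.0159e-18 J

Then use KE = ½mv² to find velocity:
v = √(2·KE/m) = √(2 × 1.0159e-18 J / 9.109e-31 kg)
v = 1.4935e+06 m/s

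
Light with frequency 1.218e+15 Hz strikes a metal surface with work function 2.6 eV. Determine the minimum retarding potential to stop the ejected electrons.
2.4372 V

The stopping potential V_s satisfies: eV_s = KE_max

First, find KE_max using Einstein's equation:
E_photon = hf = (6.626×10⁻³⁴ J·s)(1.218e+15 Hz) = 5.0372 eV
KE_max = E_photon - φ = 5.0372 - 2.6 = 2.4372 eV

Since eV_s = KE_max:
V_s = KE_max/e = 2.4372 V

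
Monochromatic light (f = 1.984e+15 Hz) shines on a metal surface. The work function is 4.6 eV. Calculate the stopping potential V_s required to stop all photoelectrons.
3.6052 V

The stopping potential V_s satisfies: eV_s = KE_max

First, find KE_max using Einstein's equation:
E_photon = hf = (6.626×10⁻³⁴ J·s)(1.984e+15 Hz) = 8.2052 eV
KE_max = E_photon - φ = 8.2052 - 4.6 = 3.6052 eV

Since eV_s = KE_max:
V_s = KE_max/e = 3.6052 V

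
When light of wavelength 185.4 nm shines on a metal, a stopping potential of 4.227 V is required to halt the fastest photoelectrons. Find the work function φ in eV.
2.46 eV

The stopping potential gives the maximum kinetic energy: KE_max = eV_s = 4.227 eV

From Einstein's photoelectric equation: KE_max = hc/λ - φ
Rearranging: φ = hc/λ - KE_max

Calculate photon energy:
E_photon = hc/λ = (6.626×10⁻³⁴ J·s)(3×10⁸ m/s) / (185.4×10⁻⁹ m) = 6.6874 eV

Therefore:
φ = 6.6874 - 4.227 = 2.46 eV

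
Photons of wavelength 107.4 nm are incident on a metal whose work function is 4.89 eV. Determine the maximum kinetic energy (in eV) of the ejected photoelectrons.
6.6542 eV

Using Einstein's photoelectric equation: KE_max = hf - φ = hc/λ - φ

First, calculate the photon energy:
E_photon = hc/λ = (6.626×10⁻³⁴ J·s)(3×10⁸ m/s) / (107.4×10⁻⁹ m)
E_photon = 11.5442 eV

Then, the maximum kinetic energy:
KE_max = E_photon - φ = 11.5442 eV - 4.89 eV = 6.6542 eV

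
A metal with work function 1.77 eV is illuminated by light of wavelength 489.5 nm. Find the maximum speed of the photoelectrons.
5.1803e+05 m/s

First, find the maximum kinetic energy:
E_photon = hc/λ = 2.5329 eV
KE_max = E_photon - φ = 2.5329 - 1.77 = 0.7629 eV

Convert to Joules: KE_max = 0.7629 × 1.602×10⁻¹⁹ J = 1.2223e-19 J

Then use KE = ½mv² to find velocity:
v = √(2·KE/m) = √(2 × 1.2223e-19 J / 9.109e-31 kg)
v = 5.1803e+05 m/s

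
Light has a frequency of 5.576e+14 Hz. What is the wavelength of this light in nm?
537.65 nm

Using the wave equation: c = fλ

Solving for wavelength:
λ = c/f = (3×10⁸ m/s) / (5.576e+14 Hz)
λ = 537.65 nm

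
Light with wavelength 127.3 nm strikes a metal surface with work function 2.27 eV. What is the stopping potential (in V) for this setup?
7.4695 V

The stopping potential V_s satisfies: eV_s = KE_max

First, find KE_max using Einstein's equation:
E_photon = hc/λ = 9.7395 eV
KE_max = E_photon - φ = 9.7395 - 2.27 = 7.4695 eV

Since eV_s = KE_max:
V_s = KE_max/e = 7.4695 V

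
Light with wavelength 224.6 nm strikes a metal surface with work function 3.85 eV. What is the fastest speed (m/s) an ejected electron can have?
7.6650e+05 m/s

First, find the maximum kinetic energy:
E_photon = hc/λ = 5.5202 eV
KE_max = E_photon - φ = 5.5202 - 3.85 = 1.6702 eV

Convert to Joules: KE_max = 1.6702 × 1.602×10⁻¹⁹ J = 2.6760e-19 J

Then use KE = ½mv² to find velocity:
v = √(2·KE/m) = √(2 × 2.6760e-19 J / 9.109e-31 kg)
v = 7.6650e+05 m/s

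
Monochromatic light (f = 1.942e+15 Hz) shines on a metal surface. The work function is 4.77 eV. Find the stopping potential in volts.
3.2615 V

The stopping potential V_s satisfies: eV_s = KE_max

First, find KE_max using Einstein's equation:
E_photon = hf = (6.626×10⁻³⁴ J·s)(1.942e+15 Hz) = 8.0315 eV
KE_max = E_photon - φ = 8.0315 - 4.77 = 3.2615 eV

Since eV_s = KE_max:
V_s = KE_max/e = 3.2615 V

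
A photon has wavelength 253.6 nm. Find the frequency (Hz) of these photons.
1.1821e+15 Hz

Using the wave equation: c = fλ

Solving for frequency:
f = c/λ = (3×10⁸ m/s) / (253.6×10⁻⁹ m)
f = 1.1821e+15 Hz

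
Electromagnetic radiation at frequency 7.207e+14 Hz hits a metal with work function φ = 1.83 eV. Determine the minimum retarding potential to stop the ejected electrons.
1.1506 V

The stopping potential V_s satisfies: eV_s = KE_max

First, find KE_max using Einstein's equation:
E_photon = hf = (6.626×10⁻³⁴ J·s)(7.207e+14 Hz) = 2.9806 eV
KE_max = E_photon - φ = 2.9806 - 1.83 = 1.1506 eV

Since eV_s = KE_max:
V_s = KE_max/e = 1.1506 V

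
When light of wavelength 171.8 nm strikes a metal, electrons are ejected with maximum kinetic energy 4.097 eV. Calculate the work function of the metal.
3.12 eV

From Einstein's photoelectric equation: KE_max = hf - φ = hc/λ - φ

Rearranging for φ:
φ = hc/λ - KE_max

Calculate photon energy:
E_photon = hc/λ = 7.2168 eV

Therefore:
φ = 7.2168 - 4.097 = 3.12 eV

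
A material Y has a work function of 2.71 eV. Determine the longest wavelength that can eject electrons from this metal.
457.51 nm

The threshold wavelength is when the photon energy equals the work function:
hc/λ₀ = φ

Solving for λ₀:
λ₀ = hc/φ = (6.626×10⁻³⁴ J·s)(3×10⁸ m/s) / (2.71 eV × 1.602×10⁻¹⁹ J/eV)
λ₀ = 457.51 nm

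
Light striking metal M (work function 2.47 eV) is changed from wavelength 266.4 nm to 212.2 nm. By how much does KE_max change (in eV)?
1.1887 eV

Using Einstein's equation: KE_max = hc/λ - φ

For λ₁ = 266.4 nm:
KE₁ = hc/λ₁ - φ = 4.6541 - 2.47 = 2.1841 eV

For λ₂ = 212.2 nm:
KE₂ = hc/λ₂ - φ = 5.8428 - 2.47 = 3.3728 eV

Change in KE:
ΔKE = KE₂ - KE₁ = 3.3728 - 2.1841 = 1.1887 eV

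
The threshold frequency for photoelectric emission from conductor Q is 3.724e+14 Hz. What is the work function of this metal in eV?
1.54 eV

At the threshold frequency, photon energy equals work function:
φ = hf₀

Calculating:
φ = (6.626×10⁻³⁴ J·s)(3.724e+14 Hz)
φ = 1.54 eV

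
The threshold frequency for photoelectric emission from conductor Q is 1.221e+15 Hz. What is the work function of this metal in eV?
5.05 eV

At the threshold frequency, photon energy equals work function:
φ = hf₀

Calculating:
φ = (6.626×10⁻³⁴ J·s)(1.221e+15 Hz)
φ = 5.05 eV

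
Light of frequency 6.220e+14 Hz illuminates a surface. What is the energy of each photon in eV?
2.5724 eV

Using E = hf:

E = hf = (6.626×10⁻³⁴ J·s)(6.220e+14 Hz)
E = 2.5724 eV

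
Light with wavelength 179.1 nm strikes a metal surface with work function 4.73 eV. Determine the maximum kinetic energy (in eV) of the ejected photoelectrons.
2.1926 eV

Using Einstein's photoelectric equation: KE_max = hf - φ = hc/λ - φ

First, calculate the photon energy:
E_photon = hc/λ = (6.626×10⁻³⁴ J·s)(3×10⁸ m/s) / (179.1×10⁻⁹ m)
E_photon = 6.9226 eV

Then, the maximum kinetic energy:
KE_max = E_photon - φ = 6.9226 eV - 4.73 eV = 2.1926 eV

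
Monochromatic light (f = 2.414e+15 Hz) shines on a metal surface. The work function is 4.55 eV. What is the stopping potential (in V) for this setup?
5.4335 V

The stopping potential V_s satisfies: eV_s = KE_max

First, find KE_max using Einstein's equation:
E_photon = hf = (6.626×10⁻³⁴ J·s)(2.414e+15 Hz) = 9.9835 eV
KE_max = E_photon - φ = 9.9835 - 4.55 = 5.4335 eV

Since eV_s = KE_max:
V_s = KE_max/e = 5.4335 V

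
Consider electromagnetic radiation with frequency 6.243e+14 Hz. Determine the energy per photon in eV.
2.5819 eV

Using E = hf:

E = hf = (6.626×10⁻³⁴ J·s)(6.243e+14 Hz)
E = 2.5819 eV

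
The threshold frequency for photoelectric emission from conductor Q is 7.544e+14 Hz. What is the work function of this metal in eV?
3.12 eV

At the threshold frequency, photon energy equals work function:
φ = hf₀

Calculating:
φ = (6.626×10⁻³⁴ J·s)(7.544e+14 Hz)
φ = 3.12 eV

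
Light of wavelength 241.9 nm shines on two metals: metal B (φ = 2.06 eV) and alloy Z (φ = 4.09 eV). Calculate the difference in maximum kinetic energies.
2.0300 eV

Using KE_max = hc/λ - φ for each metal:

Photon energy: E = hc/λ = 5.1254 eV

For metal B (φ₁ = 2.06 eV):
KE₁ = E - φ₁ = 5.1254 - 2.06 = 3.0654 eV

For alloy Z (φ₂ = 4.09 eV):
KE₂ = E - φ₂ = 5.1254 - 4.09 = 1.0354 eV

Difference:
ΔKE = KE₁ - KE₂ = 3.0654 - 1.0354 = 2.0300 eV

Note: The difference equals the difference in work functions: 4.09 - 2.06 = 2.03 eV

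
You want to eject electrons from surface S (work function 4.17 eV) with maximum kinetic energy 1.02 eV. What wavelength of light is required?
238.89 nm

From Einstein's equation: KE_max = hc/λ - φ

Rearranging for λ:
hc/λ = KE_max + φ
λ = hc/(KE_max + φ)

Required photon energy:
E_photon = KE_max + φ = 1.02 + 4.17 = 5.19 eV

Required wavelength:
λ = hc/E_photon = (6.626×10⁻³⁴)(3×10⁸) / (5.19 × 1.602×10⁻¹⁹)
λ = 238.89 nm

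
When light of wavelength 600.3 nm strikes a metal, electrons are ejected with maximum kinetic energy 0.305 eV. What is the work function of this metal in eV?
1.76 eV

From Einstein's photoelectric equation: KE_max = hf - φ = hc/λ - φ

Rearranging for φ:
φ = hc/λ - KE_max

Calculate photon energy:
E_photon = hc/λ = 2.0654 eV

Therefore:
φ = 2.0654 - 0.305 = 1.76 eV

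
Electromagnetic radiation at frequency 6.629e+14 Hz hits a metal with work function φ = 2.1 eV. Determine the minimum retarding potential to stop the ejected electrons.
0.6415 V

The stopping potential V_s satisfies: eV_s = KE_max

First, find KE_max using Einstein's equation:
E_photon = hf = (6.626×10⁻³⁴ J·s)(6.629e+14 Hz) = 2.7415 eV
KE_max = E_photon - φ = 2.7415 - 2.1 = 0.6415 eV

Since eV_s = KE_max:
V_s = KE_max/e = 0.6415 V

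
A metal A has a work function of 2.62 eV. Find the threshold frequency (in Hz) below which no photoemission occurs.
6.3351e+14 Hz

The threshold frequency is when the photon energy equals the work function:
hf₀ = φ

Solving for f₀:
f₀ = φ/h = (2.62 eV × 1.602×10⁻¹⁹ J/eV) / (6.626×10⁻³⁴ J·s)
f₀ = 6.3351e+14 Hz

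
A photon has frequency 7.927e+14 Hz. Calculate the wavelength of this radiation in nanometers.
378.19 nm

Using the wave equation: c = fλ

Solving for wavelength:
λ = c/f = (3×10⁸ m/s) / (7.927e+14 Hz)
λ = 378.19 nm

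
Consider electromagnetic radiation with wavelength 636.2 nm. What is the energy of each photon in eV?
1.9488 eV

Using E = hf = hc/λ:

E = hc/λ = (6.626×10⁻³⁴ J·s)(3×10⁸ m/s) / (636.2×10⁻⁹ m)
E = 1.9488 eV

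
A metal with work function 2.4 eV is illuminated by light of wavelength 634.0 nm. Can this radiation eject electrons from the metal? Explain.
No

For photoemission, the photon energy must exceed the work function.

Photon energy: E = hc/λ = 1.9556 eV
Work function: φ = 2.4 eV

Since E_photon (1.9556 eV) < φ (2.4 eV), photoemission will NOT occur.
The threshold wavelength is λ₀ = hc/φ = 516.6 nm.
Since 634.0 nm > 516.6 nm, the photons lack sufficient energy.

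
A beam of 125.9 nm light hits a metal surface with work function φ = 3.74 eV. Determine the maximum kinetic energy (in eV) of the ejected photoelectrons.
6.1078 eV

Using Einstein's photoelectric equation: KE_max = hf - φ = hc/λ - φ

First, calculate the photon energy:
E_photon = hc/λ = (6.626×10⁻³⁴ J·s)(3×10⁸ m/s) / (125.9×10⁻⁹ m)
E_photon = 9.8478 eV

Then, the maximum kinetic energy:
KE_max = E_photon - φ = 9.8478 eV - 3.74 eV = 6.1078 eV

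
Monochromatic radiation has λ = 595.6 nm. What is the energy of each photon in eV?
2.0817 eV

Using E = hf = hc/λ:

E = hc/λ = (6.626×10⁻³⁴ J·s)(3×10⁸ m/s) / (595.6×10⁻⁹ m)
E = 2.0817 eV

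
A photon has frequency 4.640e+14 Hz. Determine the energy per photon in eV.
1.9189 eV

Using E = hf:

E = hf = (6.626×10⁻³⁴ J·s)(4.640e+14 Hz)
E = 1.9189 eV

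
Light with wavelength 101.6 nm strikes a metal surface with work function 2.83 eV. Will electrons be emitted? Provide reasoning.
Yes

For photoemission, the photon energy must exceed the work function.

Photon energy: E = hc/λ = 12.2032 eV
Work function: φ = 2.83 eV

Since E_photon (12.2032 eV) > φ (2.83 eV), photoemission WILL occur.
The threshold wavelength is λ₀ = hc/φ = 438.1 nm.
Since 101.6 nm < 438.1 nm, the light has sufficient energy.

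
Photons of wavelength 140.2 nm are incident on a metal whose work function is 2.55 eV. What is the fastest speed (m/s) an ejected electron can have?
1.4879e+06 m/s

First, find the maximum kinetic energy:
E_photon = hc/λ = 8.8434 eV
KE_max = E_photon - φ = 8.8434 - 2.55 = 6.2934 eV

Convert to Joules: KE_max = 6.2934 × 1.602×10⁻¹⁹ J = 1.0083e-18 J

Then use KE = ½mv² to find velocity:
v = √(2·KE/m) = √(2 × 1.0083e-18 J / 9.109e-31 kg)
v = 1.4879e+06 m/s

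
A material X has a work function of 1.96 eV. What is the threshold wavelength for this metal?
632.57 nm

The threshold wavelength is when the photon energy equals the work function:
hc/λ₀ = φ

Solving for λ₀:
λ₀ = hc/φ = (6.626×10⁻³⁴ J·s)(3×10⁸ m/s) / (1.96 eV × 1.602×10⁻¹⁹ J/eV)
λ₀ = 632.57 nm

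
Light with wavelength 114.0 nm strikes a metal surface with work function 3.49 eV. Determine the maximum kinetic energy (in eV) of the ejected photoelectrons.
7.3858 eV

Using Einstein's photoelectric equation: KE_max = hf - φ = hc/λ - φ

First, calculate the photon energy:
E_photon = hc/λ = (6.626×10⁻³⁴ J·s)(3×10⁸ m/s) / (114.0×10⁻⁹ m)
E_photon = 10.8758 eV

Then, the maximum kinetic energy:
KE_max = E_photon - φ = 10.8758 eV - 3.49 eV = 7.3858 eV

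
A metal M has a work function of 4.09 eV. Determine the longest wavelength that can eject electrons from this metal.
303.14 nm

The threshold wavelength is when the photon energy equals the work function:
hc/λ₀ = φ

Solving for λ₀:
λ₀ = hc/φ = (6.626×10⁻³⁴ J·s)(3×10⁸ m/s) / (4.09 eV × 1.602×10⁻¹⁹ J/eV)
λ₀ = 303.14 nm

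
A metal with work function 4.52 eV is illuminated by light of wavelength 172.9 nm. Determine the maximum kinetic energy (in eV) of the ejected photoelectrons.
2.6509 eV

Using Einstein's photoelectric equation: KE_max = hf - φ = hc/λ - φ

First, calculate the photon energy:
E_photon = hc/λ = (6.626×10⁻³⁴ J·s)(3×10⁸ m/s) / (172.9×10⁻⁹ m)
E_photon = 7.1709 eV

Then, the maximum kinetic energy:
KE_max = E_photon - φ = 7.1709 eV - 4.52 eV = 2.6509 eV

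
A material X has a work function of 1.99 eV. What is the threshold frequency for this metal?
4.8118e+14 Hz

The threshold frequency is when the photon energy equals the work function:
hf₀ = φ

Solving for f₀:
f₀ = φ/h = (1.99 eV × 1.602×10⁻¹⁹ J/eV) / (6.626×10⁻³⁴ J·s)
f₀ = 4.8118e+14 Hz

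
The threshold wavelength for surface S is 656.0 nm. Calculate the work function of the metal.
1.89 eV

At the threshold wavelength, photon energy equals work function:
φ = hc/λ₀

Calculating:
φ = (6.626×10⁻³⁴ J·s)(3×10⁸ m/s) / (656.0×10⁻⁹ m)
φ = 1.89 eV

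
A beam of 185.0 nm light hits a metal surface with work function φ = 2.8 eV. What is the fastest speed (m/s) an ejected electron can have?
1.1716e+06 m/s

First, find the maximum kinetic energy:
E_photon = hc/λ = 6.7018 eV
KE_max = E_photon - φ = 6.7018 - 2.8 = 3.9018 eV

Convert to Joules: KE_max = 3.9018 × 1.602×10⁻¹⁹ J = 6.2515e-19 J

Then use KE = ½mv² to find velocity:
v = √(2·KE/m) = √(2 × 6.2515e-19 J / 9.109e-31 kg)
v = 1.1716e+06 m/s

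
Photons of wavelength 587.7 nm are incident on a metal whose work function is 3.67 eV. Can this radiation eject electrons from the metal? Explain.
No

For photoemission, the photon energy must exceed the work function.

Photon energy: E = hc/λ = 2.1097 eV
Work function: φ = 3.67 eV

Since E_photon (2.1097 eV) < φ (3.67 eV), photoemission will NOT occur.
The threshold wavelength is λ₀ = hc/φ = 337.8 nm.
Since 587.7 nm > 337.8 nm, the photons lack sufficient energy.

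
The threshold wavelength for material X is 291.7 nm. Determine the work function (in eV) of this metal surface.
4.25 eV

At the threshold wavelength, photon energy equals work function:
φ = hc/λ₀

Calculating:
φ = (6.626×10⁻³⁴ J·s)(3×10⁸ m/s) / (291.7×10⁻⁹ m)
φ = 4.25 eV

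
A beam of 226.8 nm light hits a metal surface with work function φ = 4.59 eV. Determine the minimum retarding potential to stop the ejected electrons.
0.8767 V

The stopping potential V_s satisfies: eV_s = KE_max

First, find KE_max using Einstein's equation:
E_photon = hc/λ = 5.4667 eV
KE_max = E_photon - φ = 5.4667 - 4.59 = 0.8767 eV

Since eV_s = KE_max:
V_s = KE_max/e = 0.8767 V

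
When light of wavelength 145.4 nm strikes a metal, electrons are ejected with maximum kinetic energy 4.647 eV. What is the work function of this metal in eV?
3.88 eV

From Einstein's photoelectric equation: KE_max = hf - φ = hc/λ - φ

Rearranging for φ:
φ = hc/λ - KE_max

Calculate photon energy:
E_photon = hc/λ = 8.5271 eV

Therefore:
φ = 8.5271 - 4.647 = 3.88 eV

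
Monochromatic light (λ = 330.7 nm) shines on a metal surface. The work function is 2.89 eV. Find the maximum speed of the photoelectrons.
5.4974e+05 m/s

First, find the maximum kinetic energy:
E_photon = hc/λ = 3.7491 eV
KE_max = E_photon - φ = 3.7491 - 2.89 = 0.8591 eV

Convert to Joules: KE_max = 0.8591 × 1.602×10⁻¹⁹ J = 1.3765e-19 J

Then use KE = ½mv² to find velocity:
v = √(2·KE/m) = √(2 × 1.3765e-19 J / 9.109e-31 kg)
v = 5.4974e+05 m/s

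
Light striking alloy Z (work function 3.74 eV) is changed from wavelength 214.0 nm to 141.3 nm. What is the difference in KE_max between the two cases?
2.9809 eV

Using Einstein's equation: KE_max = hc/λ - φ

For λ₁ = 214.0 nm:
KE₁ = hc/λ₁ - φ = 5.7937 - 3.74 = 2.0537 eV

For λ₂ = 141.3 nm:
KE₂ = hc/λ₂ - φ = 8.7745 - 3.74 = 5.0345 eV

Change in KE:
ΔKE = KE₂ - KE₁ = 5.0345 - 2.0537 = 2.9809 eV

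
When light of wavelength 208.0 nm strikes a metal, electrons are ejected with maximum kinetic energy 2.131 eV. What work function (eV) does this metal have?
3.83 eV

From Einstein's photoelectric equation: KE_max = hf - φ = hc/λ - φ

Rearranging for φ:
φ = hc/λ - KE_max

Calculate photon energy:
E_photon = hc/λ = 5.9608 eV

Therefore:
φ = 5.9608 - 2.131 = 3.83 eV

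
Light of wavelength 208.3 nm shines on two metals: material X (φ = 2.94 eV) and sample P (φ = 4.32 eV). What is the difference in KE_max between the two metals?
1.3800 eV

Using KE_max = hc/λ - φ for each metal:

Photon energy: E = hc/λ = 5.9522 eV

For material X (φ₁ = 2.94 eV):
KE₁ = E - φ₁ = 5.9522 - 2.94 = 3.0122 eV

For sample P (φ₂ = 4.32 eV):
KE₂ = E - φ₂ = 5.9522 - 4.32 = 1.6322 eV

Difference:
ΔKE = KE₁ - KE₂ = 3.0122 - 1.6322 = 1.3800 eV

Note: The difference equals the difference in work functions: 4.32 - 2.94 = 1.38 eV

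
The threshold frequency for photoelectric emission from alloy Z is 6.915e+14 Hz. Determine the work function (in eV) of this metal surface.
2.86 eV

At the threshold frequency, photon energy equals work function:
φ = hf₀

Calculating:
φ = (6.626×10⁻³⁴ J·s)(6.915e+14 Hz)
φ = 2.86 eV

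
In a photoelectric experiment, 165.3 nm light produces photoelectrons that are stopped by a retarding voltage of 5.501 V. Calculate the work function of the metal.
2.00 eV

The stopping potential gives the maximum kinetic energy: KE_max = eV_s = 5.501 eV

From Einstein's photoelectric equation: KE_max = hc/λ - φ
Rearranging: φ = hc/λ - KE_max

Calculate photon energy:
E_photon = hc/λ = (6.626×10⁻³⁴ J·s)(3×10⁸ m/s) / (165.3×10⁻⁹ m) = 7.5006 eV

Therefore:
φ = 7.5006 - 5.501 = 2.00 eV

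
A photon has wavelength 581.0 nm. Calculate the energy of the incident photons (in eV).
2.1340 eV

Using E = hf = hc/λ:

E = hc/λ = (6.626×10⁻³⁴ J·s)(3×10⁸ m/s) / (581.0×10⁻⁹ m)
E = 2.1340 eV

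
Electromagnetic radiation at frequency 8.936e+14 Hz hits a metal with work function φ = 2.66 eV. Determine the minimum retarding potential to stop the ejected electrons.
1.0356 V

The stopping potential V_s satisfies: eV_s = KE_max

First, find KE_max using Einstein's equation:
E_photon = hf = (6.626×10⁻³⁴ J·s)(8.936e+14 Hz) = 3.6956 eV
KE_max = E_photon - φ = 3.6956 - 2.66 = 1.0356 eV

Since eV_s = KE_max:
V_s = KE_max/e = 1.0356 V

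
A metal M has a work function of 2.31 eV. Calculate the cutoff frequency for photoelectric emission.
5.5856e+14 Hz

The threshold frequency is when the photon energy equals the work function:
hf₀ = φ

Solving for f₀:
f₀ = φ/h = (2.31 eV × 1.602×10⁻¹⁹ J/eV) / (6.626×10⁻³⁴ J·s)
f₀ = 5.5856e+14 Hz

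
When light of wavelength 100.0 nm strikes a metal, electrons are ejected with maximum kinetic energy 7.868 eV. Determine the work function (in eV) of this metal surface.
4.53 eV

From Einstein's photoelectric equation: KE_max = hf - φ = hc/λ - φ

Rearranging for φ:
φ = hc/λ - KE_max

Calculate photon energy:
E_photon = hc/λ = 12.3984 eV

Therefore:
φ = 12.3984 - 7.868 = 4.53 eV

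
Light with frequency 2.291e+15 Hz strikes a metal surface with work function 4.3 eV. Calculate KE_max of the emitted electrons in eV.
5.1748 eV

Using Einstein's photoelectric equation: KE_max = hf - φ

First, calculate the photon energy:
E_photon = hf = (6.626×10⁻³⁴ J·s)(2.291e+15 Hz)
E_photon = 9.4748 eV

Then, the maximum kinetic energy:
KE_max = E_photon - φ = 9.4748 eV - 4.3 eV = 5.1748 eV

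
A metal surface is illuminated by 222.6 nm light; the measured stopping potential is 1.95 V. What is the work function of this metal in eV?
3.62 eV

The stopping potential gives the maximum kinetic energy: KE_max = eV_s = 1.95 eV

From Einstein's photoelectric equation: KE_max = hc/λ - φ
Rearranging: φ = hc/λ - KE_max

Calculate photon energy:
E_photon = hc/λ = (6.626×10⁻³⁴ J·s)(3×10⁸ m/s) / (222.6×10⁻⁹ m) = 5.5698 eV

Therefore:
φ = 5.5698 - 1.95 = 3.62 eV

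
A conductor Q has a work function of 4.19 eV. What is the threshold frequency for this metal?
1.0131e+15 Hz

The threshold frequency is when the photon energy equals the work function:
hf₀ = φ

Solving for f₀:
f₀ = φ/h = (4.19 eV × 1.602×10⁻¹⁹ J/eV) / (6.626×10⁻³⁴ J·s)
f₀ = 1.0131e+15 Hz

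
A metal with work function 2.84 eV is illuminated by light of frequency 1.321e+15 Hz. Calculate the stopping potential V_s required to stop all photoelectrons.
2.6232 V

The stopping potential V_s satisfies: eV_s = KE_max

First, find KE_max using Einstein's equation:
E_photon = hf = (6.626×10⁻³⁴ J·s)(1.321e+15 Hz) = 5.4632 eV
KE_max = E_photon - φ = 5.4632 - 2.84 = 2.6232 eV

Since eV_s = KE_max:
V_s = KE_max/e = 2.6232 V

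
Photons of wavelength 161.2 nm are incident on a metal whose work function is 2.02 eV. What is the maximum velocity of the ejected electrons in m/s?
1.4124e+06 m/s

First, find the maximum kinetic energy:
E_photon = hc/λ = 7.6913 eV
KE_max = E_photon - φ = 7.6913 - 2.02 = 5.6713 eV

Convert to Joules: KE_max = 5.6713 × 1.602×10⁻¹⁹ J = 9.0865e-19 J

Then use KE = ½mv² to find velocity:
v = √(2·KE/m) = √(2 × 9.0865e-19 J / 9.109e-31 kg)
v = 1.4124e+06 m/s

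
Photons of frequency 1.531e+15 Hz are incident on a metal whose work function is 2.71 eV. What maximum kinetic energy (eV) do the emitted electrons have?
3.6217 eV

Using Einstein's photoelectric equation: KE_max = hf - φ

First, calculate the photon energy:
E_photon = hf = (6.626×10⁻³⁴ J·s)(1.531e+15 Hz)
E_photon = 6.3317 eV

Then, the maximum kinetic energy:
KE_max = E_photon - φ = 6.3317 eV - 2.71 eV = 3.6217 eV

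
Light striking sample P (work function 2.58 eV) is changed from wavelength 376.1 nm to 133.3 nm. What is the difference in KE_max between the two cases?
6.0046 eV

Using Einstein's equation: KE_max = hc/λ - φ

For λ₁ = 376.1 nm:
KE₁ = hc/λ₁ - φ = 3.2966 - 2.58 = 0.7166 eV

For λ₂ = 133.3 nm:
KE₂ = hc/λ₂ - φ = 9.3011 - 2.58 = 6.7211 eV

Change in KE:
ΔKE = KE₂ - KE₁ = 6.7211 - 0.7166 = 6.0046 eV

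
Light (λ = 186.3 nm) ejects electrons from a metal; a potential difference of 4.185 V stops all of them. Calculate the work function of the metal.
2.47 eV

The stopping potential gives the maximum kinetic energy: KE_max = eV_s = 4.185 eV

From Einstein's photoelectric equation: KE_max = hc/λ - φ
Rearranging: φ = hc/λ - KE_max

Calculate photon energy:
E_photon = hc/λ = (6.626×10⁻³⁴ J·s)(3×10⁸ m/s) / (186.3×10⁻⁹ m) = 6.6551 eV

Therefore:
φ = 6.6551 - 4.185 = 2.47 eV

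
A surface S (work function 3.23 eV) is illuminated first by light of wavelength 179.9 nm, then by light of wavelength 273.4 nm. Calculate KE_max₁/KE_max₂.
2.8062

Using Einstein's equation: KE_max = hc/λ - φ

For λ₁ = 179.9 nm:
E₁ = hc/λ₁ = 6.8918 eV
KE₁ = E₁ - φ = 6.8918 - 3.23 = 3.6618 eV

For λ₂ = 273.4 nm:
E₂ = hc/λ₂ = 4.5349 eV
KE₂ = E₂ - φ = 4.5349 - 3.23 = 1.3049 eV

Ratio: KE₁/KE₂ = 3.6618/1.3049 = 2.8062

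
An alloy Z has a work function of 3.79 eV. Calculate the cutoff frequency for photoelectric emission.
9.1642e+14 Hz

The threshold frequency is when the photon energy equals the work function:
hf₀ = φ

Solving for f₀:
f₀ = φ/h = (3.79 eV × 1.602×10⁻¹⁹ J/eV) / (6.626×10⁻³⁴ J·s)
f₀ = 9.1642e+14 Hz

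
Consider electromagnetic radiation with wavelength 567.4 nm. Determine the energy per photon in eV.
2.1851 eV

Using E = hf = hc/λ:

E = hc/λ = (6.626×10⁻³⁴ J·s)(3×10⁸ m/s) / (567.4×10⁻⁹ m)
E = 2.1851 eV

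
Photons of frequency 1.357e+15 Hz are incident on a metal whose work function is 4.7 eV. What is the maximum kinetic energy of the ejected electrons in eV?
0.9121 eV

Using Einstein's photoelectric equation: KE_max = hf - φ

First, calculate the photon energy:
E_photon = hf = (6.626×10⁻³⁴ J·s)(1.357e+15 Hz)
E_photon = 5.6121 eV

Then, the maximum kinetic energy:
KE_max = E_photon - φ = 5.6121 eV - 4.7 eV = 0.9121 eV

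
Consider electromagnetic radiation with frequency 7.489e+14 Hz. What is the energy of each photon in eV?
3.0972 eV

Using E = hf:

E = hf = (6.626×10⁻³⁴ J·s)(7.489e+14 Hz)
E = 3.0972 eV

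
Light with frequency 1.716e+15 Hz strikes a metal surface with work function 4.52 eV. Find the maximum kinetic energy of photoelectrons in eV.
2.5768 eV

Using Einstein's photoelectric equation: KE_max = hf - φ

First, calculate the photon energy:
E_photon = hf = (6.626×10⁻³⁴ J·s)(1.716e+15 Hz)
E_photon = 7.0968 eV

Then, the maximum kinetic energy:
KE_max = E_photon - φ = 7.0968 eV - 4.52 eV = 2.5768 eV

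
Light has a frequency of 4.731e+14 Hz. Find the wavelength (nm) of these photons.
633.68 nm

Using the wave equation: c = fλ

Solving for wavelength:
λ = c/f = (3×10⁸ m/s) / (4.731e+14 Hz)
λ = 633.68 nm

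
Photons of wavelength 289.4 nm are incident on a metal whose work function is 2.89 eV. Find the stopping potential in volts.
1.3942 V

The stopping potential V_s satisfies: eV_s = KE_max

First, find KE_max using Einstein's equation:
E_photon = hc/λ = 4.2842 eV
KE_max = E_photon - φ = 4.2842 - 2.89 = 1.3942 eV

Since eV_s = KE_max:
V_s = KE_max/e = 1.3942 V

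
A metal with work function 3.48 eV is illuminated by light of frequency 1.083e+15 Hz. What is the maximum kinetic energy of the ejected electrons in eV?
0.9989 eV

Using Einstein's photoelectric equation: KE_max = hf - φ

First, calculate the photon energy:
E_photon = hf = (6.626×10⁻³⁴ J·s)(1.083e+15 Hz)
E_photon = 4.4789 eV

Then, the maximum kinetic energy:
KE_max = E_photon - φ = 4.4789 eV - 3.48 eV = 0.9989 eV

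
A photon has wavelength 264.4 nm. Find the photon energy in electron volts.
4.6893 eV

Using E = hf = hc/λ:

E = hc/λ = (6.626×10⁻³⁴ J·s)(3×10⁸ m/s) / (264.4×10⁻⁹ m)
E = 4.6893 eV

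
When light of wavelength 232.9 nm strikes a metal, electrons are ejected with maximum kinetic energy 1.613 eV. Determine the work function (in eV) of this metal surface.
3.71 eV

From Einstein's photoelectric equation: KE_max = hf - φ = hc/λ - φ

Rearranging for φ:
φ = hc/λ - KE_max

Calculate photon energy:
E_photon = hc/λ = 5.3235 eV

Therefore:
φ = 5.3235 - 1.613 = 3.71 eV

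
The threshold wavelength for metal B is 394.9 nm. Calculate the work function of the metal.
3.14 eV

At the threshold wavelength, photon energy equals work function:
φ = hc/λ₀

Calculating:
φ = (6.626×10⁻³⁴ J·s)(3×10⁸ m/s) / (394.9×10⁻⁹ m)
φ = 3.14 eV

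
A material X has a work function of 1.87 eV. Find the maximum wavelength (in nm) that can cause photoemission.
663.02 nm

The threshold wavelength is when the photon energy equals the work function:
hc/λ₀ = φ

Solving for λ₀:
λ₀ = hc/φ = (6.626×10⁻³⁴ J·s)(3×10⁸ m/s) / (1.87 eV × 1.602×10⁻¹⁹ J/eV)
λ₀ = 663.02 nm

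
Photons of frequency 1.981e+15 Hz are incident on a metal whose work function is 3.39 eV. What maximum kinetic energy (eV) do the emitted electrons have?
4.8028 eV

Using Einstein's photoelectric equation: KE_max = hf - φ

First, calculate the photon energy:
E_photon = hf = (6.626×10⁻³⁴ J·s)(1.981e+15 Hz)
E_photon = 8.1928 eV

Then, the maximum kinetic energy:
KE_max = E_photon - φ = 8.1928 eV - 3.39 eV = 4.8028 eV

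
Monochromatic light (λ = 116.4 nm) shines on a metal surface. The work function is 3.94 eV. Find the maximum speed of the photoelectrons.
1.5365e+06 m/s

First, find the maximum kinetic energy:
E_photon = hc/λ = 10.6516 eV
KE_max = E_photon - φ = 10.6516 - 3.94 = 6.7116 eV

Convert to Joules: KE_max = 6.7116 × 1.602×10⁻¹⁹ J = 1.0753e-18 J

Then use KE = ½mv² to find velocity:
v = √(2·KE/m) = √(2 × 1.0753e-18 J / 9.109e-31 kg)
v = 1.5365e+06 m/s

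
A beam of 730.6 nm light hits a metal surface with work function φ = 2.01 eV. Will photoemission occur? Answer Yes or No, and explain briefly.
No

For photoemission, the photon energy must exceed the work function.

Photon energy: E = hc/λ = 1.6970 eV
Work function: φ = 2.01 eV

Since E_photon (1.6970 eV) < φ (2.01 eV), photoemission will NOT occur.
The threshold wavelength is λ₀ = hc/φ = 616.8 nm.
Since 730.6 nm > 616.8 nm, the photons lack sufficient energy.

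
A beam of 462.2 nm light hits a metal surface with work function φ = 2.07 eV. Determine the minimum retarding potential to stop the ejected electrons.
0.6125 V

The stopping potential V_s satisfies: eV_s = KE_max

First, find KE_max using Einstein's equation:
E_photon = hc/λ = 2.6825 eV
KE_max = E_photon - φ = 2.6825 - 2.07 = 0.6125 eV

Since eV_s = KE_max:
V_s = KE_max/e = 0.6125 V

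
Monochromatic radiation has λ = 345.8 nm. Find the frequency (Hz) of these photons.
8.6695e+14 Hz

Using the wave equation: c = fλ

Solving for frequency:
f = c/λ = (3×10⁸ m/s) / (345.8×10⁻⁹ m)
f = 8.6695e+14 Hz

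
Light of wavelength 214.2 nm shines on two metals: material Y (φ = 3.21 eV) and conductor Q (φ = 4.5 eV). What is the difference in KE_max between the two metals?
1.2900 eV

Using KE_max = hc/λ - φ for each metal:

Photon energy: E = hc/λ = 5.7882 eV

For material Y (φ₁ = 3.21 eV):
KE₁ = E - φ₁ = 5.7882 - 3.21 = 2.5782 eV

For conductor Q (φ₂ = 4.5 eV):
KE₂ = E - φ₂ = 5.7882 - 4.5 = 1.2882 eV

Difference:
ΔKE = KE₁ - KE₂ = 2.5782 - 1.2882 = 1.2900 eV

Note: The difference equals the difference in work functions: 4.5 - 3.21 = 1.29 eV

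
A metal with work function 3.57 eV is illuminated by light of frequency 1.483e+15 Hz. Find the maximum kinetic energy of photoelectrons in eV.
2.5632 eV

Using Einstein's photoelectric equation: KE_max = hf - φ

First, calculate the photon energy:
E_photon = hf = (6.626×10⁻³⁴ J·s)(1.483e+15 Hz)
E_photon = 6.1332 eV

Then, the maximum kinetic energy:
KE_max = E_photon - φ = 6.1332 eV - 3.57 eV = 2.5632 eV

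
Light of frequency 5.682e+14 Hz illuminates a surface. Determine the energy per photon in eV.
2.3499 eV

Using E = hf:

E = hf = (6.626×10⁻³⁴ J·s)(5.682e+14 Hz)
E = 2.3499 eV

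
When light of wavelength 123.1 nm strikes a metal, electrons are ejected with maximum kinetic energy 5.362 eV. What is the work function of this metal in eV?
4.71 eV

From Einstein's photoelectric equation: KE_max = hf - φ = hc/λ - φ

Rearranging for φ:
φ = hc/λ - KE_max

Calculate photon energy:
E_photon = hc/λ = 10.0718 eV

Therefore:
φ = 10.0718 - 5.362 = 4.71 eV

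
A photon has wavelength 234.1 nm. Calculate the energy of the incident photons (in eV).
5.2962 eV

Using E = hf = hc/λ:

E = hc/λ = (6.626×10⁻³⁴ J·s)(3×10⁸ m/s) / (234.1×10⁻⁹ m)
E = 5.2962 eV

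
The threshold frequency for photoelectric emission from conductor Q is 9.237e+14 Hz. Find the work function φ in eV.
3.82 eV

At the threshold frequency, photon energy equals work function:
φ = hf₀

Calculating:
φ = (6.626×10⁻³⁴ J·s)(9.237e+14 Hz)
φ = 3.82 eV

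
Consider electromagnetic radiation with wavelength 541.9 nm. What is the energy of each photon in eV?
2.2880 eV

Using E = hf = hc/λ:

E = hc/λ = (6.626×10⁻³⁴ J·s)(3×10⁸ m/s) / (541.9×10⁻⁹ m)
E = 2.2880 eV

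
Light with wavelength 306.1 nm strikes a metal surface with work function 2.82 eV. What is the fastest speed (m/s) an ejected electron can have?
6.5790e+05 m/s

First, find the maximum kinetic energy:
E_photon = hc/λ = 4.0504 eV
KE_max = E_photon - φ = 4.0504 - 2.82 = 1.2304 eV

Convert to Joules: KE_max = 1.2304 × 1.602×10⁻¹⁹ J = 1.9714e-19 J

Then use KE = ½mv² to find velocity:
v = √(2·KE/m) = √(2 × 1.9714e-19 J / 9.109e-31 kg)
v = 6.5790e+05 m/s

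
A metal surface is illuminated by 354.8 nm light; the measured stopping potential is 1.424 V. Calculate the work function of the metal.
2.07 eV

The stopping potential gives the maximum kinetic energy: KE_max = eV_s = 1.424 eV

From Einstein's photoelectric equation: KE_max = hc/λ - φ
Rearranging: φ = hc/λ - KE_max

Calculate photon energy:
E_photon = hc/λ = (6.626×10⁻³⁴ J·s)(3×10⁸ m/s) / (354.8×10⁻⁹ m) = 3.4945 eV

Therefore:
φ = 3.4945 - 1.424 = 2.07 eV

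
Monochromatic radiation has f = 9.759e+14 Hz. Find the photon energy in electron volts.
4.0360 eV

Using E = hf:

E = hf = (6.626×10⁻³⁴ J·s)(9.759e+14 Hz)
E = 4.0360 eV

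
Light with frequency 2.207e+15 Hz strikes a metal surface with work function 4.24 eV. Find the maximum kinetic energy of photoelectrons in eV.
4.8874 eV

Using Einstein's photoelectric equation: KE_max = hf - φ

First, calculate the photon energy:
E_photon = hf = (6.626×10⁻³⁴ J·s)(2.207e+15 Hz)
E_photon = 9.1274 eV

Then, the maximum kinetic energy:
KE_max = E_photon - φ = 9.1274 eV - 4.24 eV = 4.8874 eV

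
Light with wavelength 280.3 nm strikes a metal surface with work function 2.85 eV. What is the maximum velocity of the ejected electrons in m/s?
7.4392e+05 m/s

First, find the maximum kinetic energy:
E_photon = hc/λ = 4.4233 eV
KE_max = E_photon - φ = 4.4233 - 2.85 = 1.5733 eV

Convert to Joules: KE_max = 1.5733 × 1.602×10⁻¹⁹ J = 2.5207e-19 J

Then use KE = ½mv² to find velocity:
v = √(2·KE/m) = √(2 × 2.5207e-19 J / 9.109e-31 kg)
v = 7.4392e+05 m/s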